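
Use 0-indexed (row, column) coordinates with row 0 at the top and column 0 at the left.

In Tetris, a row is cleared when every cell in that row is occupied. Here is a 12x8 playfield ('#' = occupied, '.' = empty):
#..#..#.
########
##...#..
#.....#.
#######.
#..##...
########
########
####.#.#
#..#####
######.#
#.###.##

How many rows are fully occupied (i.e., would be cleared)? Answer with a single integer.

Check each row:
  row 0: 5 empty cells -> not full
  row 1: 0 empty cells -> FULL (clear)
  row 2: 5 empty cells -> not full
  row 3: 6 empty cells -> not full
  row 4: 1 empty cell -> not full
  row 5: 5 empty cells -> not full
  row 6: 0 empty cells -> FULL (clear)
  row 7: 0 empty cells -> FULL (clear)
  row 8: 2 empty cells -> not full
  row 9: 2 empty cells -> not full
  row 10: 1 empty cell -> not full
  row 11: 2 empty cells -> not full
Total rows cleared: 3

Answer: 3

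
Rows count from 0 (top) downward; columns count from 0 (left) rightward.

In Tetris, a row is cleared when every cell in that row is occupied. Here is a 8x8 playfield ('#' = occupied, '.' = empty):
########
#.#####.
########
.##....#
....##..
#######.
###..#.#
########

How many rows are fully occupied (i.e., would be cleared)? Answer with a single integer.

Answer: 3

Derivation:
Check each row:
  row 0: 0 empty cells -> FULL (clear)
  row 1: 2 empty cells -> not full
  row 2: 0 empty cells -> FULL (clear)
  row 3: 5 empty cells -> not full
  row 4: 6 empty cells -> not full
  row 5: 1 empty cell -> not full
  row 6: 3 empty cells -> not full
  row 7: 0 empty cells -> FULL (clear)
Total rows cleared: 3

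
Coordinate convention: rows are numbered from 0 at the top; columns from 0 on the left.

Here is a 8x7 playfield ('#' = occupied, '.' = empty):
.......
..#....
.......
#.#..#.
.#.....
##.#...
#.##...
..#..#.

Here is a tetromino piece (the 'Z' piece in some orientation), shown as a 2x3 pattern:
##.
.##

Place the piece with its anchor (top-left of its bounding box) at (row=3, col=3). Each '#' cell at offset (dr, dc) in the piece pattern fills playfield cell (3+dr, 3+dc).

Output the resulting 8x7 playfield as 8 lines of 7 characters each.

Fill (3+0,3+0) = (3,3)
Fill (3+0,3+1) = (3,4)
Fill (3+1,3+1) = (4,4)
Fill (3+1,3+2) = (4,5)

Answer: .......
..#....
.......
#.####.
.#..##.
##.#...
#.##...
..#..#.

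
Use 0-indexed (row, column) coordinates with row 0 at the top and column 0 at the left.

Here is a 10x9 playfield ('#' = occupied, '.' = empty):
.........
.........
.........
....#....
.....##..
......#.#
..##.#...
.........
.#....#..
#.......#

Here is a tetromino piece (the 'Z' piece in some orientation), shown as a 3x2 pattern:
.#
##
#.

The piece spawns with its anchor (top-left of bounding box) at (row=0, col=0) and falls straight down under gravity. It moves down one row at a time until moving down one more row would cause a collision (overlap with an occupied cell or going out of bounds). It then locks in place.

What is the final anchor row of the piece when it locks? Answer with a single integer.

Answer: 6

Derivation:
Spawn at (row=0, col=0). Try each row:
  row 0: fits
  row 1: fits
  row 2: fits
  row 3: fits
  row 4: fits
  row 5: fits
  row 6: fits
  row 7: blocked -> lock at row 6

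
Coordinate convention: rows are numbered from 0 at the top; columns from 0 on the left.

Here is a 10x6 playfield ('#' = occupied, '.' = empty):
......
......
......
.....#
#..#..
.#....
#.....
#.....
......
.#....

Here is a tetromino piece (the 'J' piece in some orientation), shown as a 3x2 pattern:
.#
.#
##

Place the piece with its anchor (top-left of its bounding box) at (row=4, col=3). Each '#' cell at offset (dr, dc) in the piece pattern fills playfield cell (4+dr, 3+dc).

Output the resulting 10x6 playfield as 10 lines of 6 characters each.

Fill (4+0,3+1) = (4,4)
Fill (4+1,3+1) = (5,4)
Fill (4+2,3+0) = (6,3)
Fill (4+2,3+1) = (6,4)

Answer: ......
......
......
.....#
#..##.
.#..#.
#..##.
#.....
......
.#....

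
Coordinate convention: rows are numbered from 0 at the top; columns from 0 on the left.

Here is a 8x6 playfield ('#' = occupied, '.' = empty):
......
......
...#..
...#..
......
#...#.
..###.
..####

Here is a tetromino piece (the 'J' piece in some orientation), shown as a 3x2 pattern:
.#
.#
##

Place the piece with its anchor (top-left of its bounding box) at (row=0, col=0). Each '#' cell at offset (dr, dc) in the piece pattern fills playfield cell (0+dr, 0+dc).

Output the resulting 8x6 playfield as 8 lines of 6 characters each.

Fill (0+0,0+1) = (0,1)
Fill (0+1,0+1) = (1,1)
Fill (0+2,0+0) = (2,0)
Fill (0+2,0+1) = (2,1)

Answer: .#....
.#....
##.#..
...#..
......
#...#.
..###.
..####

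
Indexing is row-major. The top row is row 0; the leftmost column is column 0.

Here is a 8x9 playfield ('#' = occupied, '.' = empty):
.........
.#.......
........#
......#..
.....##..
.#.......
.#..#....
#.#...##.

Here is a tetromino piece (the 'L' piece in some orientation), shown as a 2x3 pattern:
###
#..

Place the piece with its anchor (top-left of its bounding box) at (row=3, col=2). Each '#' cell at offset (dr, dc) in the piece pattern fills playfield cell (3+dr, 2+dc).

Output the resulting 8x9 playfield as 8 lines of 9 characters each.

Answer: .........
.#.......
........#
..###.#..
..#..##..
.#.......
.#..#....
#.#...##.

Derivation:
Fill (3+0,2+0) = (3,2)
Fill (3+0,2+1) = (3,3)
Fill (3+0,2+2) = (3,4)
Fill (3+1,2+0) = (4,2)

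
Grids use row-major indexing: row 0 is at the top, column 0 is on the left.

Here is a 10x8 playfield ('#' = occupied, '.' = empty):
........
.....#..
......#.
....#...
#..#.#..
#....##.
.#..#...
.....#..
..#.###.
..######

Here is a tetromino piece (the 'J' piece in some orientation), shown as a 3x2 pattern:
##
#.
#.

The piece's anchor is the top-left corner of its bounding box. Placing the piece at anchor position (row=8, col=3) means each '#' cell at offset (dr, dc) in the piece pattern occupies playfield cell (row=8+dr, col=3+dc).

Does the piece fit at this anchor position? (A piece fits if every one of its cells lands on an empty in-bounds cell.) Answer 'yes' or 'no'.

Check each piece cell at anchor (8, 3):
  offset (0,0) -> (8,3): empty -> OK
  offset (0,1) -> (8,4): occupied ('#') -> FAIL
  offset (1,0) -> (9,3): occupied ('#') -> FAIL
  offset (2,0) -> (10,3): out of bounds -> FAIL
All cells valid: no

Answer: no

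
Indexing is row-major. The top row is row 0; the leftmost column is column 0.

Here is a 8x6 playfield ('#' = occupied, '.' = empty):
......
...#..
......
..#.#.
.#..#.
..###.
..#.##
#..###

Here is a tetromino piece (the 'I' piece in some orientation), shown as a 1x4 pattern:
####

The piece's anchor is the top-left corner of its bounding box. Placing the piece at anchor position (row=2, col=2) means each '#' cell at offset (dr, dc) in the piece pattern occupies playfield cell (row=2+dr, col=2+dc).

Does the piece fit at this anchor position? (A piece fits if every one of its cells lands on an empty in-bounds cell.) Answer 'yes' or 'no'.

Answer: yes

Derivation:
Check each piece cell at anchor (2, 2):
  offset (0,0) -> (2,2): empty -> OK
  offset (0,1) -> (2,3): empty -> OK
  offset (0,2) -> (2,4): empty -> OK
  offset (0,3) -> (2,5): empty -> OK
All cells valid: yes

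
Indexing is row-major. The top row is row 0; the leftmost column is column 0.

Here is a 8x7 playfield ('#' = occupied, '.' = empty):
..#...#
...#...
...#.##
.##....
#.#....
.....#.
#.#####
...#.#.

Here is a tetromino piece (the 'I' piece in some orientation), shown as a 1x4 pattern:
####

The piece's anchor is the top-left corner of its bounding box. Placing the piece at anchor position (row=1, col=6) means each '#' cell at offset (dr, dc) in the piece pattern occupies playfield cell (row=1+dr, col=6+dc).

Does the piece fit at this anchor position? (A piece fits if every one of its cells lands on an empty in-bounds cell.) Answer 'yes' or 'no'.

Check each piece cell at anchor (1, 6):
  offset (0,0) -> (1,6): empty -> OK
  offset (0,1) -> (1,7): out of bounds -> FAIL
  offset (0,2) -> (1,8): out of bounds -> FAIL
  offset (0,3) -> (1,9): out of bounds -> FAIL
All cells valid: no

Answer: no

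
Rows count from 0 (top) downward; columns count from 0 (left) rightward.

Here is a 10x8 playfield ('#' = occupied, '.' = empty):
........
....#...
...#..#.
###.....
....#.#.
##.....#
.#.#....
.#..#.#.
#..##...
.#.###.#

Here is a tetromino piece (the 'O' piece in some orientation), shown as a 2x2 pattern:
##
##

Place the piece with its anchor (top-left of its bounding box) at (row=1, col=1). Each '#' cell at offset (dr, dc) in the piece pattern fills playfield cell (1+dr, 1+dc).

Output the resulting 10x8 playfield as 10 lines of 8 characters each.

Fill (1+0,1+0) = (1,1)
Fill (1+0,1+1) = (1,2)
Fill (1+1,1+0) = (2,1)
Fill (1+1,1+1) = (2,2)

Answer: ........
.##.#...
.###..#.
###.....
....#.#.
##.....#
.#.#....
.#..#.#.
#..##...
.#.###.#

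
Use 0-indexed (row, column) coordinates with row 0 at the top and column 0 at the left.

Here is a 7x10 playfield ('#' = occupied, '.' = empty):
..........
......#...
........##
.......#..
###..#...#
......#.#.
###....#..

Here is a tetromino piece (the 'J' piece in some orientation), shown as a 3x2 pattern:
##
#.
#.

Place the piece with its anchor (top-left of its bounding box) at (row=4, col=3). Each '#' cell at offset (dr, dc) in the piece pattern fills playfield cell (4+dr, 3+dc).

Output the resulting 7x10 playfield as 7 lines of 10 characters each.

Fill (4+0,3+0) = (4,3)
Fill (4+0,3+1) = (4,4)
Fill (4+1,3+0) = (5,3)
Fill (4+2,3+0) = (6,3)

Answer: ..........
......#...
........##
.......#..
######...#
...#..#.#.
####...#..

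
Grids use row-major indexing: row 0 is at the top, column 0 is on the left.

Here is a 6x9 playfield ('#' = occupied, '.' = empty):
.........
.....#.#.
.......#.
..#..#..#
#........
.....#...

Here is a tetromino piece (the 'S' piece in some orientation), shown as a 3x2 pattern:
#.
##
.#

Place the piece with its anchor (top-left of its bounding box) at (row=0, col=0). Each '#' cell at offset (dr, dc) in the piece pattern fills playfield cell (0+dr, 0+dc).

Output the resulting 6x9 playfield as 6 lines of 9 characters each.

Answer: #........
##...#.#.
.#.....#.
..#..#..#
#........
.....#...

Derivation:
Fill (0+0,0+0) = (0,0)
Fill (0+1,0+0) = (1,0)
Fill (0+1,0+1) = (1,1)
Fill (0+2,0+1) = (2,1)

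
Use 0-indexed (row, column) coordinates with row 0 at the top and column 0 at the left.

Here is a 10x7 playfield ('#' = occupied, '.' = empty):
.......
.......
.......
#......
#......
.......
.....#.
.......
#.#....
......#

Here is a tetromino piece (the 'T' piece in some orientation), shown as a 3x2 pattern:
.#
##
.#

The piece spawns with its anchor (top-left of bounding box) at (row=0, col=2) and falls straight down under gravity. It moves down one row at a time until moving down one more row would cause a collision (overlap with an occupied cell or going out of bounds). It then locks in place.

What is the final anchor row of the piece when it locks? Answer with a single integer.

Spawn at (row=0, col=2). Try each row:
  row 0: fits
  row 1: fits
  row 2: fits
  row 3: fits
  row 4: fits
  row 5: fits
  row 6: fits
  row 7: blocked -> lock at row 6

Answer: 6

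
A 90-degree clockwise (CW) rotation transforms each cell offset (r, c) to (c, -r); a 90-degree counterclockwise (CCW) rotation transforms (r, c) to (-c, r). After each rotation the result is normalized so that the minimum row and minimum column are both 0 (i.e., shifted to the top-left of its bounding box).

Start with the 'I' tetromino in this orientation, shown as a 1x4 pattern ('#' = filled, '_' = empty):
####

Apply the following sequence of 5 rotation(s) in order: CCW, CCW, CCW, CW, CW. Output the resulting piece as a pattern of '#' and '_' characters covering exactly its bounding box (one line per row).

Answer: #
#
#
#

Derivation:
Start:
####
After rotation 1 (CCW):
#
#
#
#
After rotation 2 (CCW):
####
After rotation 3 (CCW):
#
#
#
#
After rotation 4 (CW):
####
After rotation 5 (CW):
#
#
#
#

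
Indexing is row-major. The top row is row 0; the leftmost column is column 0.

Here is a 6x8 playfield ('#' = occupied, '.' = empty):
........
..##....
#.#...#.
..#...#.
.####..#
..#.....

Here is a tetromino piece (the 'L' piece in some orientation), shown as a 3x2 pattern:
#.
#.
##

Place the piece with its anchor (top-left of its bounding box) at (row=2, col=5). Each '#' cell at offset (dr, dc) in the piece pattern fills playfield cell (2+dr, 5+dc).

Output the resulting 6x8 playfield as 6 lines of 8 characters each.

Answer: ........
..##....
#.#..##.
..#..##.
.#######
..#.....

Derivation:
Fill (2+0,5+0) = (2,5)
Fill (2+1,5+0) = (3,5)
Fill (2+2,5+0) = (4,5)
Fill (2+2,5+1) = (4,6)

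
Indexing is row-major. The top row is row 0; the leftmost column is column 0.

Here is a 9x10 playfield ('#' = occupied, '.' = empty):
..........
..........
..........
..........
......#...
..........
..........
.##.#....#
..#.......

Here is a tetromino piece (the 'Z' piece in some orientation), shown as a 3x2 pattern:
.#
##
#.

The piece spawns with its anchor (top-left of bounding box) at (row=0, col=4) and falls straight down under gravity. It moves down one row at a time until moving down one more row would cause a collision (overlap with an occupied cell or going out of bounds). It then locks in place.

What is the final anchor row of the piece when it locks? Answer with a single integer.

Answer: 4

Derivation:
Spawn at (row=0, col=4). Try each row:
  row 0: fits
  row 1: fits
  row 2: fits
  row 3: fits
  row 4: fits
  row 5: blocked -> lock at row 4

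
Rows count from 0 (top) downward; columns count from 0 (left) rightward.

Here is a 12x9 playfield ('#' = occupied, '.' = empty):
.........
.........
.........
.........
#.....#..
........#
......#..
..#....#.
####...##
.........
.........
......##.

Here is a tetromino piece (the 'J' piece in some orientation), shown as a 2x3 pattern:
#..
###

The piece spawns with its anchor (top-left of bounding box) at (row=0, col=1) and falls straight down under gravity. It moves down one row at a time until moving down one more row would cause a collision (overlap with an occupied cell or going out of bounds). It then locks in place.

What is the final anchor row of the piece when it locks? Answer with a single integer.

Spawn at (row=0, col=1). Try each row:
  row 0: fits
  row 1: fits
  row 2: fits
  row 3: fits
  row 4: fits
  row 5: fits
  row 6: blocked -> lock at row 5

Answer: 5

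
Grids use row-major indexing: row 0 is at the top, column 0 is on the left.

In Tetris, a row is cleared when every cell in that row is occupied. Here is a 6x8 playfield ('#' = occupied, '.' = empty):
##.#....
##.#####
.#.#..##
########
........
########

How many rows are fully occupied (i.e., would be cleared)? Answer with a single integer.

Answer: 2

Derivation:
Check each row:
  row 0: 5 empty cells -> not full
  row 1: 1 empty cell -> not full
  row 2: 4 empty cells -> not full
  row 3: 0 empty cells -> FULL (clear)
  row 4: 8 empty cells -> not full
  row 5: 0 empty cells -> FULL (clear)
Total rows cleared: 2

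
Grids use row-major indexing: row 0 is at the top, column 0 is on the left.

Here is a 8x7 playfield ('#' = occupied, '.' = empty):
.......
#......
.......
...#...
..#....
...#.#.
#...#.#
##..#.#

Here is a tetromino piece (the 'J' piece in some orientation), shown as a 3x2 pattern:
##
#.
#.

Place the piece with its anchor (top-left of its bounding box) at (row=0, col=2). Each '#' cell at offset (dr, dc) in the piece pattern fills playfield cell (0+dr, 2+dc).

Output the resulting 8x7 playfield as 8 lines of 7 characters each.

Fill (0+0,2+0) = (0,2)
Fill (0+0,2+1) = (0,3)
Fill (0+1,2+0) = (1,2)
Fill (0+2,2+0) = (2,2)

Answer: ..##...
#.#....
..#....
...#...
..#....
...#.#.
#...#.#
##..#.#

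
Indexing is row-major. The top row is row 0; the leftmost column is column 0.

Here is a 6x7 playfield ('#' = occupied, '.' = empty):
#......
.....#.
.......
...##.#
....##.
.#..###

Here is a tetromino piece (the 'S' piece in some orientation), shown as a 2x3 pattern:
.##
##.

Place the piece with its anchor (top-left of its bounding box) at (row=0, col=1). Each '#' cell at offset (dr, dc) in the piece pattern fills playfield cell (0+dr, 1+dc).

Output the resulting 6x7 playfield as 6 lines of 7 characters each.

Answer: #.##...
.##..#.
.......
...##.#
....##.
.#..###

Derivation:
Fill (0+0,1+1) = (0,2)
Fill (0+0,1+2) = (0,3)
Fill (0+1,1+0) = (1,1)
Fill (0+1,1+1) = (1,2)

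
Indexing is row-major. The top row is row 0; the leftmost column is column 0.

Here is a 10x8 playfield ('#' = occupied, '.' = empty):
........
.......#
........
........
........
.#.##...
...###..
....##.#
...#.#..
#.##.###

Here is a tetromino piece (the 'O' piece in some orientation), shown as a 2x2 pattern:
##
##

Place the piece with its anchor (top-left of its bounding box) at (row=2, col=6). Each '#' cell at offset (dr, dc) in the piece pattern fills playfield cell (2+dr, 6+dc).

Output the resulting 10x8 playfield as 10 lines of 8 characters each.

Fill (2+0,6+0) = (2,6)
Fill (2+0,6+1) = (2,7)
Fill (2+1,6+0) = (3,6)
Fill (2+1,6+1) = (3,7)

Answer: ........
.......#
......##
......##
........
.#.##...
...###..
....##.#
...#.#..
#.##.###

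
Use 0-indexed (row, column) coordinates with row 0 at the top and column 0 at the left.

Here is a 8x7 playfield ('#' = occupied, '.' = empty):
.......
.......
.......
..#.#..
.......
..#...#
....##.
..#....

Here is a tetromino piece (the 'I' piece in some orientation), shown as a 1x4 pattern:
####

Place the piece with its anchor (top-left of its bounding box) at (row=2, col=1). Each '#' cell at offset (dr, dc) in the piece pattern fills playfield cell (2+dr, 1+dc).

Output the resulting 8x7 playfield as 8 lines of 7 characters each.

Fill (2+0,1+0) = (2,1)
Fill (2+0,1+1) = (2,2)
Fill (2+0,1+2) = (2,3)
Fill (2+0,1+3) = (2,4)

Answer: .......
.......
.####..
..#.#..
.......
..#...#
....##.
..#....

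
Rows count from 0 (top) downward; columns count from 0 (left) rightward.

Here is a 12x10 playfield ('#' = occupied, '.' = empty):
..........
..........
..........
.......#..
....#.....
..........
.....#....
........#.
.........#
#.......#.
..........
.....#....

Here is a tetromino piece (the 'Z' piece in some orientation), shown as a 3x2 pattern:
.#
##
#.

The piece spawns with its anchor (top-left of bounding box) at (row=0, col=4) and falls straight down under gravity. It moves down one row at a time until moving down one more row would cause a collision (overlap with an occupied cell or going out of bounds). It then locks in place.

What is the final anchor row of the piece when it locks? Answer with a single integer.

Spawn at (row=0, col=4). Try each row:
  row 0: fits
  row 1: fits
  row 2: blocked -> lock at row 1

Answer: 1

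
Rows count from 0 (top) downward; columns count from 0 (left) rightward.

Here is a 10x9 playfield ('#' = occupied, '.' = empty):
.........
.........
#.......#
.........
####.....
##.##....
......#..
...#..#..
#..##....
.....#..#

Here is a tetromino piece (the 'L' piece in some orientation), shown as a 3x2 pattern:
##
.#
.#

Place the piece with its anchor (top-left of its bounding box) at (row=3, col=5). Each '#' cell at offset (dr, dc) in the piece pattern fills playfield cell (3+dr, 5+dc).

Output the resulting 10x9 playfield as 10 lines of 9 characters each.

Answer: .........
.........
#.......#
.....##..
####..#..
##.##.#..
......#..
...#..#..
#..##....
.....#..#

Derivation:
Fill (3+0,5+0) = (3,5)
Fill (3+0,5+1) = (3,6)
Fill (3+1,5+1) = (4,6)
Fill (3+2,5+1) = (5,6)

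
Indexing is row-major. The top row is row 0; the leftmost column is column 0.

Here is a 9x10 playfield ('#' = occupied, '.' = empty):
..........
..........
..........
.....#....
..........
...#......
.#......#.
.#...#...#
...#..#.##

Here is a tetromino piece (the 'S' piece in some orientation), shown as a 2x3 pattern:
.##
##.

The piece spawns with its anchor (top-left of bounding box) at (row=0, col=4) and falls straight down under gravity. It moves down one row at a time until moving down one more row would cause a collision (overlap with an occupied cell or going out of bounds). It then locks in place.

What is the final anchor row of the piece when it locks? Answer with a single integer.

Answer: 1

Derivation:
Spawn at (row=0, col=4). Try each row:
  row 0: fits
  row 1: fits
  row 2: blocked -> lock at row 1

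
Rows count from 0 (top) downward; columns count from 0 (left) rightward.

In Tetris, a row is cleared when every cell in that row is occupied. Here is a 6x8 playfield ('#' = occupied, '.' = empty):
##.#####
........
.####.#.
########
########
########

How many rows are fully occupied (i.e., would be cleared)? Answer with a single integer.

Check each row:
  row 0: 1 empty cell -> not full
  row 1: 8 empty cells -> not full
  row 2: 3 empty cells -> not full
  row 3: 0 empty cells -> FULL (clear)
  row 4: 0 empty cells -> FULL (clear)
  row 5: 0 empty cells -> FULL (clear)
Total rows cleared: 3

Answer: 3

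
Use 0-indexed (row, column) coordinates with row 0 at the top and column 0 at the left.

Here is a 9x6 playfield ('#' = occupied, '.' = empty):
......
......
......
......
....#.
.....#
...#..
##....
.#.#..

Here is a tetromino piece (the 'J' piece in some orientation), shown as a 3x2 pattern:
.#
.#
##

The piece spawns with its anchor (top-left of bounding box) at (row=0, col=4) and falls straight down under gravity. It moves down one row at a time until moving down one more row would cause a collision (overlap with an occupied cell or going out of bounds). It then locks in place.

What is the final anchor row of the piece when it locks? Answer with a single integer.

Spawn at (row=0, col=4). Try each row:
  row 0: fits
  row 1: fits
  row 2: blocked -> lock at row 1

Answer: 1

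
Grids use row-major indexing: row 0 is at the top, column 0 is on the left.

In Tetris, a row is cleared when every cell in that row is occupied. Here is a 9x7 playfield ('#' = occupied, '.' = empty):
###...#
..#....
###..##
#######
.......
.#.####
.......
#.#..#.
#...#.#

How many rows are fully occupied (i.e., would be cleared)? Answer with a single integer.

Check each row:
  row 0: 3 empty cells -> not full
  row 1: 6 empty cells -> not full
  row 2: 2 empty cells -> not full
  row 3: 0 empty cells -> FULL (clear)
  row 4: 7 empty cells -> not full
  row 5: 2 empty cells -> not full
  row 6: 7 empty cells -> not full
  row 7: 4 empty cells -> not full
  row 8: 4 empty cells -> not full
Total rows cleared: 1

Answer: 1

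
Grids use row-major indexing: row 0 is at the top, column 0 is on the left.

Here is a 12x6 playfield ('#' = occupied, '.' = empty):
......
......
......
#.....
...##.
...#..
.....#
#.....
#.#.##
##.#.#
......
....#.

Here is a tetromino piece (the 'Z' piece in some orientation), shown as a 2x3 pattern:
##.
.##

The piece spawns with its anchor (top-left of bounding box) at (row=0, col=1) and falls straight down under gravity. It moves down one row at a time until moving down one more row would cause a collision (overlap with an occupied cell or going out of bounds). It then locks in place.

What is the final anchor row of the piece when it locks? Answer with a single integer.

Answer: 2

Derivation:
Spawn at (row=0, col=1). Try each row:
  row 0: fits
  row 1: fits
  row 2: fits
  row 3: blocked -> lock at row 2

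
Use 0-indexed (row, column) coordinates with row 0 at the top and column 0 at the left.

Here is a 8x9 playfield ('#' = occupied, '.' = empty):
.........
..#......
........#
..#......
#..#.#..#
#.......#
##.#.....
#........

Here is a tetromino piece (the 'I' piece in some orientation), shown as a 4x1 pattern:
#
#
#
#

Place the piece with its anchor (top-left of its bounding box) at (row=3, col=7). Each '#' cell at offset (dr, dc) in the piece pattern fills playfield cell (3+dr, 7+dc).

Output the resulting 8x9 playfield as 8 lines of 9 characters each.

Fill (3+0,7+0) = (3,7)
Fill (3+1,7+0) = (4,7)
Fill (3+2,7+0) = (5,7)
Fill (3+3,7+0) = (6,7)

Answer: .........
..#......
........#
..#....#.
#..#.#.##
#......##
##.#...#.
#........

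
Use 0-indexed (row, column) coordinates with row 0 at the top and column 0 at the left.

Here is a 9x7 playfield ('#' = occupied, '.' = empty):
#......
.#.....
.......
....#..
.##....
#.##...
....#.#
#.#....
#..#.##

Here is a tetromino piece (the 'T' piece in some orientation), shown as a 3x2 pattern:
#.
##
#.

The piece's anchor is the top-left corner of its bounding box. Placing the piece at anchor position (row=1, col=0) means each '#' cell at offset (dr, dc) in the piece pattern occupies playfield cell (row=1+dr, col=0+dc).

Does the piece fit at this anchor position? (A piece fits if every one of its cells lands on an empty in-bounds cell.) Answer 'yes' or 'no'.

Check each piece cell at anchor (1, 0):
  offset (0,0) -> (1,0): empty -> OK
  offset (1,0) -> (2,0): empty -> OK
  offset (1,1) -> (2,1): empty -> OK
  offset (2,0) -> (3,0): empty -> OK
All cells valid: yes

Answer: yes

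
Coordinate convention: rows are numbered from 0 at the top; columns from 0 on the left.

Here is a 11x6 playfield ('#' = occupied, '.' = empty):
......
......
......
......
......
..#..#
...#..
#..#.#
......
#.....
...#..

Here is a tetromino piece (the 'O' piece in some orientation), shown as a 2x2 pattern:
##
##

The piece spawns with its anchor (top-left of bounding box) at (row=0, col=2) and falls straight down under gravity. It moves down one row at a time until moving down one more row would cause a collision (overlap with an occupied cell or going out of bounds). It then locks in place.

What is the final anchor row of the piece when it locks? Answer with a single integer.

Answer: 3

Derivation:
Spawn at (row=0, col=2). Try each row:
  row 0: fits
  row 1: fits
  row 2: fits
  row 3: fits
  row 4: blocked -> lock at row 3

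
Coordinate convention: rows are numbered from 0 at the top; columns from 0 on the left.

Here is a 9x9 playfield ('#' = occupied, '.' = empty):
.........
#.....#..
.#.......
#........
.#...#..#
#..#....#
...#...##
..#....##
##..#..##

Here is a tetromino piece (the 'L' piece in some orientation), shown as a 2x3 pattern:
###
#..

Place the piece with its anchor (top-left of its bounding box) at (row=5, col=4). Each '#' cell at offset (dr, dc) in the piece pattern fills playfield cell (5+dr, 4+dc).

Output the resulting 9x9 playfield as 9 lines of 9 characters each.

Fill (5+0,4+0) = (5,4)
Fill (5+0,4+1) = (5,5)
Fill (5+0,4+2) = (5,6)
Fill (5+1,4+0) = (6,4)

Answer: .........
#.....#..
.#.......
#........
.#...#..#
#..####.#
...##..##
..#....##
##..#..##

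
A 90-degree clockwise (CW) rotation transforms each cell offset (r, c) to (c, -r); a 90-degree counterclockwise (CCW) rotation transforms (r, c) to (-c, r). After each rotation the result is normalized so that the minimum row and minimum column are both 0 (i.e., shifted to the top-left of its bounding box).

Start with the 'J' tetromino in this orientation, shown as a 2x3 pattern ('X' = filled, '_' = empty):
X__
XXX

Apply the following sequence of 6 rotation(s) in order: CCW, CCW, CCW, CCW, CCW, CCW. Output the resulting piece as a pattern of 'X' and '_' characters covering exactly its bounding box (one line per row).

Start:
X__
XXX
After rotation 1 (CCW):
_X
_X
XX
After rotation 2 (CCW):
XXX
__X
After rotation 3 (CCW):
XX
X_
X_
After rotation 4 (CCW):
X__
XXX
After rotation 5 (CCW):
_X
_X
XX
After rotation 6 (CCW):
XXX
__X

Answer: XXX
__X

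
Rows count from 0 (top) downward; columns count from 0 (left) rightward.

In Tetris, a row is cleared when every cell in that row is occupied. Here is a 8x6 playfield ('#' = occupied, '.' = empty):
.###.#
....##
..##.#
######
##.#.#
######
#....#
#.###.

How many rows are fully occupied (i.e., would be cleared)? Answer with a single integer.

Answer: 2

Derivation:
Check each row:
  row 0: 2 empty cells -> not full
  row 1: 4 empty cells -> not full
  row 2: 3 empty cells -> not full
  row 3: 0 empty cells -> FULL (clear)
  row 4: 2 empty cells -> not full
  row 5: 0 empty cells -> FULL (clear)
  row 6: 4 empty cells -> not full
  row 7: 2 empty cells -> not full
Total rows cleared: 2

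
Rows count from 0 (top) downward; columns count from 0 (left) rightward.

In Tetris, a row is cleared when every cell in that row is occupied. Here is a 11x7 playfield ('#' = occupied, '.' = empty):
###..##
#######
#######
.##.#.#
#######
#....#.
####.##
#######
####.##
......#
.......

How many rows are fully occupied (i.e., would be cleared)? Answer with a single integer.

Answer: 4

Derivation:
Check each row:
  row 0: 2 empty cells -> not full
  row 1: 0 empty cells -> FULL (clear)
  row 2: 0 empty cells -> FULL (clear)
  row 3: 3 empty cells -> not full
  row 4: 0 empty cells -> FULL (clear)
  row 5: 5 empty cells -> not full
  row 6: 1 empty cell -> not full
  row 7: 0 empty cells -> FULL (clear)
  row 8: 1 empty cell -> not full
  row 9: 6 empty cells -> not full
  row 10: 7 empty cells -> not full
Total rows cleared: 4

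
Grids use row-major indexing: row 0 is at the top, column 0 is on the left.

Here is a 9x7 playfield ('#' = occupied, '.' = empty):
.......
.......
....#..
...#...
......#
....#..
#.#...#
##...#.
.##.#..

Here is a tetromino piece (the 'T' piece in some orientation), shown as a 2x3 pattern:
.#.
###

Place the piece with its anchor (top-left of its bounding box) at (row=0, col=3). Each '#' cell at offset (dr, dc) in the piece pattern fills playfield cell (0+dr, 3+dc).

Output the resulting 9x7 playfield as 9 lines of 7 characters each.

Fill (0+0,3+1) = (0,4)
Fill (0+1,3+0) = (1,3)
Fill (0+1,3+1) = (1,4)
Fill (0+1,3+2) = (1,5)

Answer: ....#..
...###.
....#..
...#...
......#
....#..
#.#...#
##...#.
.##.#..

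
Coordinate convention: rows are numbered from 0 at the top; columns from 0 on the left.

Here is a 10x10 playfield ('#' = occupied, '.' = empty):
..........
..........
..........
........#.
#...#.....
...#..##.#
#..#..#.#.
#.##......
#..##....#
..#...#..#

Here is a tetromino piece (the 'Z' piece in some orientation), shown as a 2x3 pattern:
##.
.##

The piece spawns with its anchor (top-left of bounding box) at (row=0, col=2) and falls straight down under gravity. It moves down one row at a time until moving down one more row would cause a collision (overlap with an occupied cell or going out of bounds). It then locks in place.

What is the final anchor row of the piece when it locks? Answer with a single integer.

Answer: 2

Derivation:
Spawn at (row=0, col=2). Try each row:
  row 0: fits
  row 1: fits
  row 2: fits
  row 3: blocked -> lock at row 2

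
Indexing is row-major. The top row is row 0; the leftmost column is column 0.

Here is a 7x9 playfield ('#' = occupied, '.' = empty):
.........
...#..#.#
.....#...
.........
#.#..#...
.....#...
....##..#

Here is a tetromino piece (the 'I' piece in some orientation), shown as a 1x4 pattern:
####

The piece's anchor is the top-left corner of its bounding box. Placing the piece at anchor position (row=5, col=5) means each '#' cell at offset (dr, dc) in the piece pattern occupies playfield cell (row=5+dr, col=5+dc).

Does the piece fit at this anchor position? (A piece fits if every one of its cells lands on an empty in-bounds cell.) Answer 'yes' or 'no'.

Check each piece cell at anchor (5, 5):
  offset (0,0) -> (5,5): occupied ('#') -> FAIL
  offset (0,1) -> (5,6): empty -> OK
  offset (0,2) -> (5,7): empty -> OK
  offset (0,3) -> (5,8): empty -> OK
All cells valid: no

Answer: no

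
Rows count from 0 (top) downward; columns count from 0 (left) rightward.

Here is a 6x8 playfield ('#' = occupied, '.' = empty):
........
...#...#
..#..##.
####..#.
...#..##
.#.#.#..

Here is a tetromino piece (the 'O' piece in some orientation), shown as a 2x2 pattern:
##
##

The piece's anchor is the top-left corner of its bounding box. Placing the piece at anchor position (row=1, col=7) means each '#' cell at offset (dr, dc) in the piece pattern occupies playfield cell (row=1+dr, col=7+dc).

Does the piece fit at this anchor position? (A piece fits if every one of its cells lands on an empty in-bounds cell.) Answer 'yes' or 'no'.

Check each piece cell at anchor (1, 7):
  offset (0,0) -> (1,7): occupied ('#') -> FAIL
  offset (0,1) -> (1,8): out of bounds -> FAIL
  offset (1,0) -> (2,7): empty -> OK
  offset (1,1) -> (2,8): out of bounds -> FAIL
All cells valid: no

Answer: no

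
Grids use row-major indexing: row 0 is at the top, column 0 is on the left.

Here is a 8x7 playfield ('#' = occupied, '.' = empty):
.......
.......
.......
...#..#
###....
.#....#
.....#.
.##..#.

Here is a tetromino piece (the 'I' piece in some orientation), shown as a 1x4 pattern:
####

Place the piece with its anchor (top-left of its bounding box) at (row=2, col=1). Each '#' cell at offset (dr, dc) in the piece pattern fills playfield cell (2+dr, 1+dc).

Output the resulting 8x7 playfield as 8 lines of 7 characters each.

Answer: .......
.......
.####..
...#..#
###....
.#....#
.....#.
.##..#.

Derivation:
Fill (2+0,1+0) = (2,1)
Fill (2+0,1+1) = (2,2)
Fill (2+0,1+2) = (2,3)
Fill (2+0,1+3) = (2,4)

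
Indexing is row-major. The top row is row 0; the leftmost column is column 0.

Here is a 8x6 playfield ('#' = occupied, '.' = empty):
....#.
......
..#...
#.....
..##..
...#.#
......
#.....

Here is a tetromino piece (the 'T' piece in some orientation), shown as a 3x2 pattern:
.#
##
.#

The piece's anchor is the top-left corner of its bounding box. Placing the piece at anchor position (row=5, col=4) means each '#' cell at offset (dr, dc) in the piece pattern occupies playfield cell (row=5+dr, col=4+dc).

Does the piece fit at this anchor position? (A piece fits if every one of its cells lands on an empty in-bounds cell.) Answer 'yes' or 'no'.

Answer: no

Derivation:
Check each piece cell at anchor (5, 4):
  offset (0,1) -> (5,5): occupied ('#') -> FAIL
  offset (1,0) -> (6,4): empty -> OK
  offset (1,1) -> (6,5): empty -> OK
  offset (2,1) -> (7,5): empty -> OK
All cells valid: no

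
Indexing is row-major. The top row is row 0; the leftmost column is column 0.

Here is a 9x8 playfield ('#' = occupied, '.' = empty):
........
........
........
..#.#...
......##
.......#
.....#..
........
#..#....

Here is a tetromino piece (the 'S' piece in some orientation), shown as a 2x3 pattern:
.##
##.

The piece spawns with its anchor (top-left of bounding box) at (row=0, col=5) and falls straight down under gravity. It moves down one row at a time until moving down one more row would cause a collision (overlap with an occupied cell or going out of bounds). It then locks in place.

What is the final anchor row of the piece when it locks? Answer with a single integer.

Answer: 2

Derivation:
Spawn at (row=0, col=5). Try each row:
  row 0: fits
  row 1: fits
  row 2: fits
  row 3: blocked -> lock at row 2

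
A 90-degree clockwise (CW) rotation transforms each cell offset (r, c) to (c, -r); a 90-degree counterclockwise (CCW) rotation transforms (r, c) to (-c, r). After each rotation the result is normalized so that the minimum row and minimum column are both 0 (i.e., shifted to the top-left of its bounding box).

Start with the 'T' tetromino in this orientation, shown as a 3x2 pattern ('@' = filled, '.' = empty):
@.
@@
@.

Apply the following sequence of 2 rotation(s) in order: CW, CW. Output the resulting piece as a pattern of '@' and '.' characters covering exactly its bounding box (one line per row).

Start:
@.
@@
@.
After rotation 1 (CW):
@@@
.@.
After rotation 2 (CW):
.@
@@
.@

Answer: .@
@@
.@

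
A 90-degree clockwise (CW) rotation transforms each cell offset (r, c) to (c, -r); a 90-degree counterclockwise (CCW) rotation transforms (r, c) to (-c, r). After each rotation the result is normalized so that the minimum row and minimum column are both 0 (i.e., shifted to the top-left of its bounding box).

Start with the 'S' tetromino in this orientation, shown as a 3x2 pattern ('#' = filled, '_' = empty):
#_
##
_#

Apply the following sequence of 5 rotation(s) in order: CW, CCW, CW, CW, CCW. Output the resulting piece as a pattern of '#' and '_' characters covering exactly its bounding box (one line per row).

Answer: _##
##_

Derivation:
Start:
#_
##
_#
After rotation 1 (CW):
_##
##_
After rotation 2 (CCW):
#_
##
_#
After rotation 3 (CW):
_##
##_
After rotation 4 (CW):
#_
##
_#
After rotation 5 (CCW):
_##
##_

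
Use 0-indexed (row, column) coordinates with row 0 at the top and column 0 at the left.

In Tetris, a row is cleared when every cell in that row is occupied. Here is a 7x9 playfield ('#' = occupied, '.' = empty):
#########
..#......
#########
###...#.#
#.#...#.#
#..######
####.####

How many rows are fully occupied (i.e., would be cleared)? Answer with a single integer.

Check each row:
  row 0: 0 empty cells -> FULL (clear)
  row 1: 8 empty cells -> not full
  row 2: 0 empty cells -> FULL (clear)
  row 3: 4 empty cells -> not full
  row 4: 5 empty cells -> not full
  row 5: 2 empty cells -> not full
  row 6: 1 empty cell -> not full
Total rows cleared: 2

Answer: 2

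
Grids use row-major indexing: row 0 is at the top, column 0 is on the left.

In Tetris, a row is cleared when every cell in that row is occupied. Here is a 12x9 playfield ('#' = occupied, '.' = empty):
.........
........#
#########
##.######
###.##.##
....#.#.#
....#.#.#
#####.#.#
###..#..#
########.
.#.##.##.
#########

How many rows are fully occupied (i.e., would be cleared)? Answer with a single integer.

Answer: 2

Derivation:
Check each row:
  row 0: 9 empty cells -> not full
  row 1: 8 empty cells -> not full
  row 2: 0 empty cells -> FULL (clear)
  row 3: 1 empty cell -> not full
  row 4: 2 empty cells -> not full
  row 5: 6 empty cells -> not full
  row 6: 6 empty cells -> not full
  row 7: 2 empty cells -> not full
  row 8: 4 empty cells -> not full
  row 9: 1 empty cell -> not full
  row 10: 4 empty cells -> not full
  row 11: 0 empty cells -> FULL (clear)
Total rows cleared: 2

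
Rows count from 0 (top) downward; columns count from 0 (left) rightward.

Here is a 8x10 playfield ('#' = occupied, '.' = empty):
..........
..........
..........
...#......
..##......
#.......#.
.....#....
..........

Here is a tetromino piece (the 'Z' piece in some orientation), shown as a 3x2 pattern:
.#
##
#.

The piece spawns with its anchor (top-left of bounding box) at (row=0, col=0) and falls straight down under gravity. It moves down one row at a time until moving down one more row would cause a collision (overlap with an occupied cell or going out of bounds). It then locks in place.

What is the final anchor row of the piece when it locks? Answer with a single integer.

Spawn at (row=0, col=0). Try each row:
  row 0: fits
  row 1: fits
  row 2: fits
  row 3: blocked -> lock at row 2

Answer: 2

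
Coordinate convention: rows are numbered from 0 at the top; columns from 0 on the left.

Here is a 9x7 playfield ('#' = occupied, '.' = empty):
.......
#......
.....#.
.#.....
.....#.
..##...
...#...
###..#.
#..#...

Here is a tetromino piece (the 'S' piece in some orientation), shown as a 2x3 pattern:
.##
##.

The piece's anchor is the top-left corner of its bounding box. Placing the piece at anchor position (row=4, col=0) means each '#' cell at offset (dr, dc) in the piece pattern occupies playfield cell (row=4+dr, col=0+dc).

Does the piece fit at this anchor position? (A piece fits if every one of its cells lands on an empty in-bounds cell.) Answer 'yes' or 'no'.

Check each piece cell at anchor (4, 0):
  offset (0,1) -> (4,1): empty -> OK
  offset (0,2) -> (4,2): empty -> OK
  offset (1,0) -> (5,0): empty -> OK
  offset (1,1) -> (5,1): empty -> OK
All cells valid: yes

Answer: yes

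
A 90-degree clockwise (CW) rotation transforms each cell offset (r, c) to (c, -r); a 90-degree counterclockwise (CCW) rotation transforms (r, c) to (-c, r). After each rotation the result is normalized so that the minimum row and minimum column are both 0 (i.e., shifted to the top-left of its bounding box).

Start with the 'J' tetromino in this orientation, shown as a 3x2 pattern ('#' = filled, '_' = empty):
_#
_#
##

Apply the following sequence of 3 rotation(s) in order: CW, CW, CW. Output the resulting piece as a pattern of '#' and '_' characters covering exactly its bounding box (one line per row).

Start:
_#
_#
##
After rotation 1 (CW):
#__
###
After rotation 2 (CW):
##
#_
#_
After rotation 3 (CW):
###
__#

Answer: ###
__#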